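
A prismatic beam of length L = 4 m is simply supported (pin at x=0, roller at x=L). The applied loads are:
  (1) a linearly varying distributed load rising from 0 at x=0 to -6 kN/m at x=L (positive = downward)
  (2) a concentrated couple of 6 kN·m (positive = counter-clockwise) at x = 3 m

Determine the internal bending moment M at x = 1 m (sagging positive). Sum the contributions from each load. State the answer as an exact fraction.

M(1) = -9/4 kN·m

Load 1 — triangular load w₀=-6 kN/m (0→w₀ over full span):
  M_1 = w₀Lx/6 - w₀x³/(6L) = (-6)·4·1/6 - (-6)·1³/(6·4) = -15/4 kN·m
Load 2 — applied couple M₀=6 kN·m at a=3 m (b=L-a=1):
  M_2 = M₀x/L  [x≤a] = 6·1/4 = 3/2 kN·m
Superposition: M = Σ M_i = -9/4 kN·m ≈ -2.250000 kN·m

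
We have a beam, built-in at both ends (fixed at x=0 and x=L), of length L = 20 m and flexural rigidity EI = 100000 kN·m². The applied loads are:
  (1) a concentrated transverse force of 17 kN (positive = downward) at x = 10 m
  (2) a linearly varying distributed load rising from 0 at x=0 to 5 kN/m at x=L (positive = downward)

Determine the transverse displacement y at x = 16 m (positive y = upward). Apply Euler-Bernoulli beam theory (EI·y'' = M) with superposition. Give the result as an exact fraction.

y(16) = -909/125000 m

Load 1 — point force P=17 kN at a=10 m (b=L-a=10):
  y_1 = -Pa²(L-x)²(3bL-(3b+a)(L-x))/(6L³EI)  [x>a] = -17·10²·(20-16)²·(3·10·20-(3·10+10)·(20-16))/(6·20³·100000) = -187/75000 m
Load 2 — triangular load w₀=5 kN/m (0→w₀ over full span):
  y_2 = -w₀x²(L-x)²(x+2L)/(120LEI) = -5·16²·(20-16)²·(16+2·20)/(120·20·100000) = -224/46875 m
Superposition: y = Σ y_i = -909/125000 m ≈ -0.007272 m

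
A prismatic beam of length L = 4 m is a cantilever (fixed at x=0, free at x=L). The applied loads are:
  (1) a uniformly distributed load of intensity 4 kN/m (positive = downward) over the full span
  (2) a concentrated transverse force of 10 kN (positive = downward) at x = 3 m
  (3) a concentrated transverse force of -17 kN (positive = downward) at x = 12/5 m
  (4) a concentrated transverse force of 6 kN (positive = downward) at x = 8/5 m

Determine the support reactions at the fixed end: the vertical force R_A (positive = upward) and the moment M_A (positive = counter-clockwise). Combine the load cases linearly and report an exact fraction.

R_A = 15 kN, M_A = 154/5 kN·m

Load 1 — uniform load w=4 kN/m over full span:
  R_A = wL = 4·4 = 16 kN
  M_A = wL²/2 = 4·4²/2 = 32 kN·m
Load 2 — point force P=10 kN at a=3 m (b=L-a=1):
  R_A = P = 10 kN
  M_A = Pa = 10·3 = 30 kN·m
Load 3 — point force P=-17 kN at a=12/5 m (b=L-a=8/5):
  R_A = P = (-17) = -17 kN
  M_A = Pa = (-17)·(12/5) = -204/5 kN·m
Load 4 — point force P=6 kN at a=8/5 m (b=L-a=12/5):
  R_A = P = 6 kN
  M_A = Pa = 6·(8/5) = 48/5 kN·m
Superposition: R_A = 15 kN, M_A = 154/5 kN·m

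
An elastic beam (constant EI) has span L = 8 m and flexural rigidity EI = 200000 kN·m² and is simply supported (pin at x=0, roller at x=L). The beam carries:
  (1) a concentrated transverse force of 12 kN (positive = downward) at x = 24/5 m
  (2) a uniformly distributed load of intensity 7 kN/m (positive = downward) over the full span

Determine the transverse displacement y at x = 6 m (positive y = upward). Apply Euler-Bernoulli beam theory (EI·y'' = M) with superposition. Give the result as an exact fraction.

Load 1 — point force P=12 kN at a=24/5 m (b=L-a=16/5):
  y_1 = -Pa(L-x)(2Lx-a²-x²)/(6LEI)  [x>a] = -12·(24/5)·(8-6)·(2·8·6-(24/5)²-6²)/(6·8·200000) = -693/1562500 m
Load 2 — uniform load w=7 kN/m over full span:
  y_2 = -wx(L³-2Lx²+x³)/(24EI) = -7·6·(8³-2·8·6²+6³)/(24·200000) = -133/100000 m
Superposition: y = Σ y_i = -22169/12500000 m ≈ -0.001774 m

y(6) = -22169/12500000 m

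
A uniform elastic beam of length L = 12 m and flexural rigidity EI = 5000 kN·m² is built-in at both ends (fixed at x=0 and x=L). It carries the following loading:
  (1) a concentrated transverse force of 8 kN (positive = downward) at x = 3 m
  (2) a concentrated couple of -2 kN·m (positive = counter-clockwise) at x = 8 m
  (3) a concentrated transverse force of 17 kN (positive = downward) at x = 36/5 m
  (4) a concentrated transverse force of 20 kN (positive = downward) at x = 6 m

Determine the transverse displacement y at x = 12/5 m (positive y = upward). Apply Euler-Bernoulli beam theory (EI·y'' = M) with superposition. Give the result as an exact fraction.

y(12/5) = -499589/19531250 m

Load 1 — point force P=8 kN at a=3 m (b=L-a=9):
  y_1 = -Pb²x²(3aL-(3a+b)x)/(6L³EI)  [x≤a] = -8·9²·(12/5)²·(3·3·12-(3·3+9)·(12/5))/(6·12³·5000) = -729/156250 m
Load 2 — applied couple M₀=-2 kN·m at a=8 m (b=L-a=4):
  y_2 = (R_Ax³/6 - M_Ax²/2)/EI  [x≤a] with R_A=-2/9, M_A=-2/3 = ((-2/9)·(12/5)³/6 - (-2/3)·(12/5)²/2)/5000 = 22/78125 m
Load 3 — point force P=17 kN at a=36/5 m (b=L-a=24/5):
  y_3 = -Pb²x²(3aL-(3a+b)x)/(6L³EI)  [x≤a] = -17·(24/5)²·(12/5)²·(3·(36/5)·12-(3·(36/5)+(24/5))·(12/5))/(6·12³·5000) = -83232/9765625 m
Load 4 — point force P=20 kN at a=6 m (b=L-a=6):
  y_4 = -Pb²x²(3aL-(3a+b)x)/(6L³EI)  [x≤a] = -20·6²·(12/5)²·(3·6·12-(3·6+6)·(12/5))/(6·12³·5000) = -198/15625 m
Superposition: y = Σ y_i = -499589/19531250 m ≈ -0.025579 m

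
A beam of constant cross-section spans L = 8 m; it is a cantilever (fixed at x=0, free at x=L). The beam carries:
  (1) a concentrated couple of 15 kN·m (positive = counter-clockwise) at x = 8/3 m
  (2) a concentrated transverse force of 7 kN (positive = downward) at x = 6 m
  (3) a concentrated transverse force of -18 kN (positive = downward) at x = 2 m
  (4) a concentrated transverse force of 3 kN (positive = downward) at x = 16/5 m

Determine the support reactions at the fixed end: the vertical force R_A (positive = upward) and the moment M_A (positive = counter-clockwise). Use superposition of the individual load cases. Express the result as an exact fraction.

R_A = -8 kN, M_A = 3/5 kN·m

Load 1 — applied couple M₀=15 kN·m at a=8/3 m (b=L-a=16/3):
  R_A = 0 kN
  M_A = -M₀ = -15 kN·m
Load 2 — point force P=7 kN at a=6 m (b=L-a=2):
  R_A = P = 7 kN
  M_A = Pa = 7·6 = 42 kN·m
Load 3 — point force P=-18 kN at a=2 m (b=L-a=6):
  R_A = P = (-18) = -18 kN
  M_A = Pa = (-18)·2 = -36 kN·m
Load 4 — point force P=3 kN at a=16/5 m (b=L-a=24/5):
  R_A = P = 3 kN
  M_A = Pa = 3·(16/5) = 48/5 kN·m
Superposition: R_A = -8 kN, M_A = 3/5 kN·m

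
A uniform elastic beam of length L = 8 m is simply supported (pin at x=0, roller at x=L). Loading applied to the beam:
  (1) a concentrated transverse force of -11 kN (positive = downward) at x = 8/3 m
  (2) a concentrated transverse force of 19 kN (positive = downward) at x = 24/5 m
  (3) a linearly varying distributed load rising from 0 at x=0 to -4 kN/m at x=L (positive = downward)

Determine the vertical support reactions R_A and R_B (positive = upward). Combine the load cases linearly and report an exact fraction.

R_A = -76/15 kN, R_B = -44/15 kN

Load 1 — point force P=-11 kN at a=8/3 m (b=L-a=16/3):
  R_A = Pb/L = (-11)·(16/3)/8 = -22/3 kN
  R_B = Pa/L = (-11)·(8/3)/8 = -11/3 kN
Load 2 — point force P=19 kN at a=24/5 m (b=L-a=16/5):
  R_A = Pb/L = 19·(16/5)/8 = 38/5 kN
  R_B = Pa/L = 19·(24/5)/8 = 57/5 kN
Load 3 — triangular load w₀=-4 kN/m (0→w₀ over full span):
  R_A = w₀L/6 = (-4)·8/6 = -16/3 kN
  R_B = w₀L/3 = (-4)·8/3 = -32/3 kN
Superposition: R_A = -76/15 kN, R_B = -44/15 kN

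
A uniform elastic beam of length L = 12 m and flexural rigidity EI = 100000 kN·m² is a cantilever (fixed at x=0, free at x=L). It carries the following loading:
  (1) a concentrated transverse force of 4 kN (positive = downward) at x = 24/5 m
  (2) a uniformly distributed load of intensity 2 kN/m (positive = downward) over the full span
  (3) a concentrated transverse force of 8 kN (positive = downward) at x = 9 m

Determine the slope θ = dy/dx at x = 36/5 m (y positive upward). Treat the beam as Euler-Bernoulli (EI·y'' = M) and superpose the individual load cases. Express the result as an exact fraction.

Load 1 — point force P=4 kN at a=24/5 m (b=L-a=36/5):
  θ_1 = -Pa²/(2EI)  [x>a] = -4·(24/5)²/(2·100000) = -36/78125 rad
Load 2 — uniform load w=2 kN/m over full span:
  θ_2 = -wx(x²-3Lx+3L²)/(6EI) = -2·(36/5)·((36/5)²-3·12·(36/5)+3·12²)/(6·100000) = -2106/390625 rad
Load 3 — point force P=8 kN at a=9 m (b=L-a=3):
  θ_3 = -Px(2a-x)/(2EI)  [x≤a] = -8·(36/5)·(2·9-(36/5))/(2·100000) = -243/78125 rad
Superposition: θ = Σ θ_i = -3501/390625 rad ≈ -0.008963 rad

θ(36/5) = -3501/390625 rad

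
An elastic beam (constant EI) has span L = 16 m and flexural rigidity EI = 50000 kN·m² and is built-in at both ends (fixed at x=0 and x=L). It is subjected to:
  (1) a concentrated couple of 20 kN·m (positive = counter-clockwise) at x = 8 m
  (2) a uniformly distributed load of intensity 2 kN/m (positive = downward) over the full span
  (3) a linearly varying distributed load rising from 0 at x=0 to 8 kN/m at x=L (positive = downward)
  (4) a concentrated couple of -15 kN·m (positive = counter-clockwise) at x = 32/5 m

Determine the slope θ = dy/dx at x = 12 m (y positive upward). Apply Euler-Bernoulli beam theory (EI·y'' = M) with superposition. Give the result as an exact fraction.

Load 1 — applied couple M₀=20 kN·m at a=8 m (b=L-a=8):
  θ_1 = (R_Ax²/2 - M_Ax - M₀(x-a))/EI  [x>a] with R_A=15/8, M_A=5 = ((15/8)·12²/2 - 5·12 - 20·(12-8))/50000 = -1/10000 rad
Load 2 — uniform load w=2 kN/m over full span:
  θ_2 = -wx(L-x)(L-2x)/(12EI) = -2·12·(16-12)·(16-2·12)/(12·50000) = 4/3125 rad
Load 3 — triangular load w₀=8 kN/m (0→w₀ over full span):
  θ_3 = -w₀(2x(L-x)(L-2x)(x+2L)+x²(L-x)²)/(120LEI) = -8·(2·12·(16-12)·(16-2·12)·(12+2·16)+12²·(16-12)²)/(120·16·50000) = 41/15625 rad
Load 4 — applied couple M₀=-15 kN·m at a=32/5 m (b=L-a=48/5):
  θ_4 = (R_Ax²/2 - M_Ax - M₀(x-a))/EI  [x>a] with R_A=-27/20, M_A=-9/5 = ((-27/20)·12²/2 - (-9/5)·12 - (-15)·(12-(32/5)))/50000 = 21/125000 rad
Superposition: θ = Σ θ_i = 993/250000 rad ≈ 0.003972 rad

θ(12) = 993/250000 rad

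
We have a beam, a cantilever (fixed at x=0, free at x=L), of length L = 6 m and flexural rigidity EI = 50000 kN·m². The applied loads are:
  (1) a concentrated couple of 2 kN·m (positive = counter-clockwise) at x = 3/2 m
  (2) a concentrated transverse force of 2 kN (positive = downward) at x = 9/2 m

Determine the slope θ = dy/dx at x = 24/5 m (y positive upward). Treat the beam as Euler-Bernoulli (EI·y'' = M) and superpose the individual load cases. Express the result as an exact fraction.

θ(24/5) = -69/200000 rad

Load 1 — applied couple M₀=2 kN·m at a=3/2 m (b=L-a=9/2):
  θ_1 = M₀a/EI  [x>a] = 2·(3/2)/50000 = 3/50000 rad
Load 2 — point force P=2 kN at a=9/2 m (b=L-a=3/2):
  θ_2 = -Pa²/(2EI)  [x>a] = -2·(9/2)²/(2·50000) = -81/200000 rad
Superposition: θ = Σ θ_i = -69/200000 rad ≈ -0.000345 rad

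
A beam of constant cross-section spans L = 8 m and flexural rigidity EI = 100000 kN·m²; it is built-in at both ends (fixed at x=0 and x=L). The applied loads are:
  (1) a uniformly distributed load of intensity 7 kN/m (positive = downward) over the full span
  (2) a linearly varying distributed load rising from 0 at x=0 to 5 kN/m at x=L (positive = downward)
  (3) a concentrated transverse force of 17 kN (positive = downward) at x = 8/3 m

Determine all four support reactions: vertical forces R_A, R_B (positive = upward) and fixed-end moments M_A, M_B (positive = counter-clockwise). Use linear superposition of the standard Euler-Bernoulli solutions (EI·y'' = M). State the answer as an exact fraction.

Load 1 — uniform load w=7 kN/m over full span:
  R_A = wL/2 = 7·8/2 = 28 kN
  M_A = wL²/12 = 7·8²/12 = 112/3 kN·m
  R_B = wL/2 = 7·8/2 = 28 kN
  M_B = -wL²/12 = -7·8²/12 = -112/3 kN·m
Load 2 — triangular load w₀=5 kN/m (0→w₀ over full span):
  R_A = 3w₀L/20 = 3·5·8/20 = 6 kN
  M_A = w₀L²/30 = 5·8²/30 = 32/3 kN·m
  R_B = 7w₀L/20 = 7·5·8/20 = 14 kN
  M_B = -w₀L²/20 = -5·8²/20 = -16 kN·m
Load 3 — point force P=17 kN at a=8/3 m (b=L-a=16/3):
  R_A = Pb²(3a+b)/L³ = 17·(16/3)²·(3·(8/3)+(16/3))/8³ = 340/27 kN
  M_A = Pab²/L² = 17·(8/3)·(16/3)²/8² = 544/27 kN·m
  R_B = Pa²(a+3b)/L³ = 17·(8/3)²·((8/3)+3·(16/3))/8³ = 119/27 kN
  M_B = -Pa²b/L² = -17·(8/3)²·(16/3)/8² = -272/27 kN·m
Superposition: R_A = 1258/27 kN, M_A = 1840/27 kN·m, R_B = 1253/27 kN, M_B = -1712/27 kN·m

R_A = 1258/27 kN, M_A = 1840/27 kN·m, R_B = 1253/27 kN, M_B = -1712/27 kN·m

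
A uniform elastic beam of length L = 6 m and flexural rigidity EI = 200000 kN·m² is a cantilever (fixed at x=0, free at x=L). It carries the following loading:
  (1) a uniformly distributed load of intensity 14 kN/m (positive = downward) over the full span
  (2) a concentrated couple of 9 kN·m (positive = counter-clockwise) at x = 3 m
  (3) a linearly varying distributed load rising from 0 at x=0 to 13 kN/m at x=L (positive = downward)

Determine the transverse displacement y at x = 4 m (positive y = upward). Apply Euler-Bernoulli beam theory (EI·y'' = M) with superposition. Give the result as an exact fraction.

Load 1 — uniform load w=14 kN/m over full span:
  y_1 = -wx²(x²-4Lx+6L²)/(24EI) = -14·4²·(4²-4·6·4+6·6²)/(24·200000) = -119/18750 m
Load 2 — applied couple M₀=9 kN·m at a=3 m (b=L-a=3):
  y_2 = M₀a(2x-a)/(2EI)  [x>a] = 9·3·(2·4-3)/(2·200000) = 27/80000 m
Load 3 — triangular load w₀=13 kN/m (0→w₀ over full span):
  y_3 = (w₀Lx³/12-w₀L²x²/6-w₀x⁵/(120L))/EI = (13·6·4³/12-13·6²·4²/6-13·4⁵/(120·6))/200000 = -598/140625 m
Superposition: y = Σ y_i = -184709/18000000 m ≈ -0.010262 m

y(4) = -184709/18000000 m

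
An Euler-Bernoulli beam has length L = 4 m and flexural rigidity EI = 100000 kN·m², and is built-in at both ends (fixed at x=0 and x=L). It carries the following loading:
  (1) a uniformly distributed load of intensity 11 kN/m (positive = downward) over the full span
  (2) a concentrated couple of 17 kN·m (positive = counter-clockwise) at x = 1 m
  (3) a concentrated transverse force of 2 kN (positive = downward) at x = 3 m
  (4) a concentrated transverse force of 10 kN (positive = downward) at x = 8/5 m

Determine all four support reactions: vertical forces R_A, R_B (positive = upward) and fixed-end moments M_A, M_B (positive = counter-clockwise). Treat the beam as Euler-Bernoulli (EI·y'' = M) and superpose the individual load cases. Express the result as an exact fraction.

R_A = 26859/800 kN, M_A = 21137/1200 kN·m, R_B = 17941/800 kN, M_B = -17183/1200 kN·m

Load 1 — uniform load w=11 kN/m over full span:
  R_A = wL/2 = 11·4/2 = 22 kN
  M_A = wL²/12 = 11·4²/12 = 44/3 kN·m
  R_B = wL/2 = 11·4/2 = 22 kN
  M_B = -wL²/12 = -11·4²/12 = -44/3 kN·m
Load 2 — applied couple M₀=17 kN·m at a=1 m (b=L-a=3):
  R_A = 6M₀ab/L³ = 6·17·1·3/4³ = 153/32 kN
  M_A = M₀b(2a-b)/L² = 17·3·(2·1-3)/4² = -51/16 kN·m
  R_B = -6M₀ab/L³ = -6·17·1·3/4³ = -153/32 kN
  M_B = M₀a(2b-a)/L² = 17·1·(2·3-1)/4² = 85/16 kN·m
Load 3 — point force P=2 kN at a=3 m (b=L-a=1):
  R_A = Pb²(3a+b)/L³ = 2·1²·(3·3+1)/4³ = 5/16 kN
  M_A = Pab²/L² = 2·3·1²/4² = 3/8 kN·m
  R_B = Pa²(a+3b)/L³ = 2·3²·(3+3·1)/4³ = 27/16 kN
  M_B = -Pa²b/L² = -2·3²·1/4² = -9/8 kN·m
Load 4 — point force P=10 kN at a=8/5 m (b=L-a=12/5):
  R_A = Pb²(3a+b)/L³ = 10·(12/5)²·(3·(8/5)+(12/5))/4³ = 162/25 kN
  M_A = Pab²/L² = 10·(8/5)·(12/5)²/4² = 144/25 kN·m
  R_B = Pa²(a+3b)/L³ = 10·(8/5)²·((8/5)+3·(12/5))/4³ = 88/25 kN
  M_B = -Pa²b/L² = -10·(8/5)²·(12/5)/4² = -96/25 kN·m
Superposition: R_A = 26859/800 kN, M_A = 21137/1200 kN·m, R_B = 17941/800 kN, M_B = -17183/1200 kN·m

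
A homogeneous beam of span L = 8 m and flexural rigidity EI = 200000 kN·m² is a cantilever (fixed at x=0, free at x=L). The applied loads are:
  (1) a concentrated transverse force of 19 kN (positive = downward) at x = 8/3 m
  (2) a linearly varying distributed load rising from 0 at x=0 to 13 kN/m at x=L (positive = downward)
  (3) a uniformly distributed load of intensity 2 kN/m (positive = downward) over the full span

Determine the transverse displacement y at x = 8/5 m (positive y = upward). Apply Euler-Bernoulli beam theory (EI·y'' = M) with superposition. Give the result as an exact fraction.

y(8/5) = -108168/48828125 m

Load 1 — point force P=19 kN at a=8/3 m (b=L-a=16/3):
  y_1 = -Px²(3a-x)/(6EI)  [x≤a] = -19·(8/5)²·(3·(8/3)-(8/5))/(6·200000) = -304/1171875 m
Load 2 — triangular load w₀=13 kN/m (0→w₀ over full span):
  y_2 = (w₀Lx³/12-w₀L²x²/6-w₀x⁵/(120L))/EI = (13·8·(8/5)³/12-13·8²·(8/5)²/6-13·(8/5)⁵/(120·8))/200000 = -234104/146484375 m
Load 3 — uniform load w=2 kN/m over full span:
  y_3 = -wx²(x²-4Lx+6L²)/(24EI) = -2·(8/5)²·((8/5)²-4·8·(8/5)+6·8²)/(24·200000) = -2096/5859375 m
Superposition: y = Σ y_i = -108168/48828125 m ≈ -0.002215 m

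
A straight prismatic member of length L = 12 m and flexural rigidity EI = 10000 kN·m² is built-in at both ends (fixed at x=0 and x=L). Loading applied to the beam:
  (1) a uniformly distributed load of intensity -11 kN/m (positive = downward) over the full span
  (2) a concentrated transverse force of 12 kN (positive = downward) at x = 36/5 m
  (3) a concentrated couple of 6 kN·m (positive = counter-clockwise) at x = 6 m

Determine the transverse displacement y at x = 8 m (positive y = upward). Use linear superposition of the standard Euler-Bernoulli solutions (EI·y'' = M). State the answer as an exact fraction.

Load 1 — uniform load w=-11 kN/m over full span:
  y_1 = -wx²(L-x)²/(24EI) = -(-11)·8²·(12-8)²/(24·10000) = 88/1875 m
Load 2 — point force P=12 kN at a=36/5 m (b=L-a=24/5):
  y_2 = -Pa²(L-x)²(3bL-(3b+a)(L-x))/(6L³EI)  [x>a] = -12·(36/5)²·(12-8)²·(3·(24/5)·12-(3·(24/5)+(36/5))·(12-8))/(6·12³·10000) = -648/78125 m
Load 3 — applied couple M₀=6 kN·m at a=6 m (b=L-a=6):
  y_3 = (R_Ax³/6 - M_Ax²/2 - M₀(x-a)²/2)/EI  [x>a] with R_A=3/4, M_A=3/2 = ((3/4)·8³/6 - (3/2)·8²/2 - 6·(8-6)²/2)/10000 = 1/2500 m
Superposition: y = Σ y_i = 36599/937500 m ≈ 0.039039 m

y(8) = 36599/937500 m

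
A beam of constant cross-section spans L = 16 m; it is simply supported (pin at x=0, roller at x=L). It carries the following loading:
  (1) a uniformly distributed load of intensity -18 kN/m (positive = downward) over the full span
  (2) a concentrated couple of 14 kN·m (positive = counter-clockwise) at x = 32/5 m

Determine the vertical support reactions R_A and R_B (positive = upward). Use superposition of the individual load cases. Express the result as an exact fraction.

Load 1 — uniform load w=-18 kN/m over full span:
  R_A = wL/2 = (-18)·16/2 = -144 kN
  R_B = wL/2 = (-18)·16/2 = -144 kN
Load 2 — applied couple M₀=14 kN·m at a=32/5 m (b=L-a=48/5):
  R_A = M₀/L = 14/16 = 7/8 kN
  R_B = -M₀/L = -14/16 = -7/8 kN
Superposition: R_A = -1145/8 kN, R_B = -1159/8 kN

R_A = -1145/8 kN, R_B = -1159/8 kN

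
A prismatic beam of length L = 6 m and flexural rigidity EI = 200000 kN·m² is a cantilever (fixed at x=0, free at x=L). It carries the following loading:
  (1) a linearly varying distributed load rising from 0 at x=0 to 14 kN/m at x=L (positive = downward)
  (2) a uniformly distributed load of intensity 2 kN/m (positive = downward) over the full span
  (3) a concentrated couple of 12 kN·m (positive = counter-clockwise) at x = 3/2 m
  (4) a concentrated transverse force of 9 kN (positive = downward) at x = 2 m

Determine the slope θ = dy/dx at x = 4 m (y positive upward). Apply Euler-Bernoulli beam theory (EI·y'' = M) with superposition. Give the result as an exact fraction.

Load 1 — triangular load w₀=14 kN/m (0→w₀ over full span):
  θ_1 = (w₀Lx²/4-w₀L²x/3-w₀x⁴/(24L))/EI = (14·6·4²/4-14·6²·4/3-14·4⁴/(24·6))/200000 = -203/112500 rad
Load 2 — uniform load w=2 kN/m over full span:
  θ_2 = -wx(x²-3Lx+3L²)/(6EI) = -2·4·(4²-3·6·4+3·6²)/(6·200000) = -13/37500 rad
Load 3 — applied couple M₀=12 kN·m at a=3/2 m (b=L-a=9/2):
  θ_3 = M₀a/EI  [x>a] = 12·(3/2)/200000 = 9/100000 rad
Load 4 — point force P=9 kN at a=2 m (b=L-a=4):
  θ_4 = -Pa²/(2EI)  [x>a] = -9·2²/(2·200000) = -9/100000 rad
Superposition: θ = Σ θ_i = -121/56250 rad ≈ -0.002151 rad

θ(4) = -121/56250 rad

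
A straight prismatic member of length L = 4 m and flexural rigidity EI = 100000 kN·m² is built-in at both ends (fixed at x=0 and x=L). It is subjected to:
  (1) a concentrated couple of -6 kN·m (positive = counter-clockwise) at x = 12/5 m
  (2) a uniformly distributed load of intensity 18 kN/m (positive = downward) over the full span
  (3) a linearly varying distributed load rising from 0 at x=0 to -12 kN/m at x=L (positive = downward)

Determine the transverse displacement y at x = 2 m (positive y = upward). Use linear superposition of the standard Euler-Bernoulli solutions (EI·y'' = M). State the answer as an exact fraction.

Load 1 — applied couple M₀=-6 kN·m at a=12/5 m (b=L-a=8/5):
  y_1 = (R_Ax³/6 - M_Ax²/2)/EI  [x≤a] with R_A=-54/25, M_A=-48/25 = ((-54/25)·2³/6 - (-48/25)·2²/2)/100000 = 3/312500 m
Load 2 — uniform load w=18 kN/m over full span:
  y_2 = -wx²(L-x)²/(24EI) = -18·2²·(4-2)²/(24·100000) = -3/25000 m
Load 3 — triangular load w₀=-12 kN/m (0→w₀ over full span):
  y_3 = -w₀x²(L-x)²(x+2L)/(120LEI) = -(-12)·2²·(4-2)²·(2+2·4)/(120·4·100000) = 1/25000 m
Superposition: y = Σ y_i = -11/156250 m ≈ -0.000070 m

y(2) = -11/156250 m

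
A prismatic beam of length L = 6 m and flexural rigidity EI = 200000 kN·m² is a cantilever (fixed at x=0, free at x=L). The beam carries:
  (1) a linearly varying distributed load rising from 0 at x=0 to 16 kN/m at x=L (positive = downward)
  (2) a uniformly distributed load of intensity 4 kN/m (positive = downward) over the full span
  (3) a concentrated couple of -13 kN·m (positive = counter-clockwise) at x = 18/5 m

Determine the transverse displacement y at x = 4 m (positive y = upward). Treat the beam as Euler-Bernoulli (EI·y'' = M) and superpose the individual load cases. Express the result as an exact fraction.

Load 1 — triangular load w₀=16 kN/m (0→w₀ over full span):
  y_1 = (w₀Lx³/12-w₀L²x²/6-w₀x⁵/(120L))/EI = (16·6·4³/12-16·6²·4²/6-16·4⁵/(120·6))/200000 = -736/140625 m
Load 2 — uniform load w=4 kN/m over full span:
  y_2 = -wx²(x²-4Lx+6L²)/(24EI) = -4·4²·(4²-4·6·4+6·6²)/(24·200000) = -17/9375 m
Load 3 — applied couple M₀=-13 kN·m at a=18/5 m (b=L-a=12/5):
  y_3 = M₀a(2x-a)/(2EI)  [x>a] = (-13)·(18/5)·(2·4-(18/5))/(2·200000) = -1287/2500000 m
Superposition: y = Σ y_i = -170143/22500000 m ≈ -0.007562 m

y(4) = -170143/22500000 m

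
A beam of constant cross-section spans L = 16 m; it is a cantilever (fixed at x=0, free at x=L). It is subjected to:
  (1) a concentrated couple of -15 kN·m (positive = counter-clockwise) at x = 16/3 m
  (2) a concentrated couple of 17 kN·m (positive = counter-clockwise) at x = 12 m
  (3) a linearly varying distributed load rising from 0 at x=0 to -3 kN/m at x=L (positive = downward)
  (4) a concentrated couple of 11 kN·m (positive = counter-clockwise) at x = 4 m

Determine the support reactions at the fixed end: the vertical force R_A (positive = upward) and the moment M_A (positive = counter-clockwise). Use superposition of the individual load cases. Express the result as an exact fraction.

R_A = -24 kN, M_A = -269 kN·m

Load 1 — applied couple M₀=-15 kN·m at a=16/3 m (b=L-a=32/3):
  R_A = 0 kN
  M_A = -M₀ = -(-15) = 15 kN·m
Load 2 — applied couple M₀=17 kN·m at a=12 m (b=L-a=4):
  R_A = 0 kN
  M_A = -M₀ = -17 kN·m
Load 3 — triangular load w₀=-3 kN/m (0→w₀ over full span):
  R_A = w₀L/2 = (-3)·16/2 = -24 kN
  M_A = w₀L²/3 = (-3)·16²/3 = -256 kN·m
Load 4 — applied couple M₀=11 kN·m at a=4 m (b=L-a=12):
  R_A = 0 kN
  M_A = -M₀ = -11 kN·m
Superposition: R_A = -24 kN, M_A = -269 kN·m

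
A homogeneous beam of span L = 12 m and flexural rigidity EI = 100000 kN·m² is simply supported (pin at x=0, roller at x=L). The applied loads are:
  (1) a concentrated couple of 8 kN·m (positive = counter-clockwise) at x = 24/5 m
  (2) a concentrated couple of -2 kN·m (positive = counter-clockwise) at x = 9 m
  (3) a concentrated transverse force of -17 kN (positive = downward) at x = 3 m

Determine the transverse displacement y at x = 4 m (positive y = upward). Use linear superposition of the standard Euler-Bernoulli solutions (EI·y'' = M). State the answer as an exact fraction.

y(4) = 15967/3750000 m

Load 1 — applied couple M₀=8 kN·m at a=24/5 m (b=L-a=36/5):
  y_1 = (M₀x³/(6L)+C₁x)/EI  [x≤a] with C₁=M₀(3b²-L²)/(6L)=32/25 = (8·4³/(6·12)+(32/25)·4)/100000 = 86/703125 m
Load 2 — applied couple M₀=-2 kN·m at a=9 m (b=L-a=3):
  y_2 = (M₀x³/(6L)+C₁x)/EI  [x≤a] with C₁=M₀(3b²-L²)/(6L)=13/4 = ((-2)·4³/(6·12)+(13/4)·4)/100000 = 101/900000 m
Load 3 — point force P=-17 kN at a=3 m (b=L-a=9):
  y_3 = -Pa(L-x)(2Lx-a²-x²)/(6LEI)  [x>a] = -(-17)·3·(12-4)·(2·12·4-3²-4²)/(6·12·100000) = 1207/300000 m
Superposition: y = Σ y_i = 15967/3750000 m ≈ 0.004258 m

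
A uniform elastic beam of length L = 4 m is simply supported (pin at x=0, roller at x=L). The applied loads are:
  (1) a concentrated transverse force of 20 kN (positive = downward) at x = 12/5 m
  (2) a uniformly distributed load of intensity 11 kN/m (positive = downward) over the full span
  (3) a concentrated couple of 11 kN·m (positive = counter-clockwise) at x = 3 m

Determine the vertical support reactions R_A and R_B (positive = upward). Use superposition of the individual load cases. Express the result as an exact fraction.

R_A = 131/4 kN, R_B = 125/4 kN

Load 1 — point force P=20 kN at a=12/5 m (b=L-a=8/5):
  R_A = Pb/L = 20·(8/5)/4 = 8 kN
  R_B = Pa/L = 20·(12/5)/4 = 12 kN
Load 2 — uniform load w=11 kN/m over full span:
  R_A = wL/2 = 11·4/2 = 22 kN
  R_B = wL/2 = 11·4/2 = 22 kN
Load 3 — applied couple M₀=11 kN·m at a=3 m (b=L-a=1):
  R_A = M₀/L = 11/4 kN
  R_B = -M₀/L = -11/4 kN
Superposition: R_A = 131/4 kN, R_B = 125/4 kN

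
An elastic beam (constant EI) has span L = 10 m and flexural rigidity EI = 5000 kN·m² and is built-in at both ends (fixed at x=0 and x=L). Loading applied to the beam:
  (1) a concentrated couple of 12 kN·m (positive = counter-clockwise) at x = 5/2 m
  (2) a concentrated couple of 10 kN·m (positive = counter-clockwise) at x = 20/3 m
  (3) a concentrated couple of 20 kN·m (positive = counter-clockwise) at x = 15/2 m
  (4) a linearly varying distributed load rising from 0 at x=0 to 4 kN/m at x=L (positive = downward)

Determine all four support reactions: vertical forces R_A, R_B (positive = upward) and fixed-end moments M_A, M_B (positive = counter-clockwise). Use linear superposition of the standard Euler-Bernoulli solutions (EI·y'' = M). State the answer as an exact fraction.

Load 1 — applied couple M₀=12 kN·m at a=5/2 m (b=L-a=15/2):
  R_A = 6M₀ab/L³ = 6·12·(5/2)·(15/2)/10³ = 27/20 kN
  M_A = M₀b(2a-b)/L² = 12·(15/2)·(2·(5/2)-(15/2))/10² = -9/4 kN·m
  R_B = -6M₀ab/L³ = -6·12·(5/2)·(15/2)/10³ = -27/20 kN
  M_B = M₀a(2b-a)/L² = 12·(5/2)·(2·(15/2)-(5/2))/10² = 15/4 kN·m
Load 2 — applied couple M₀=10 kN·m at a=20/3 m (b=L-a=10/3):
  R_A = 6M₀ab/L³ = 6·10·(20/3)·(10/3)/10³ = 4/3 kN
  M_A = M₀b(2a-b)/L² = 10·(10/3)·(2·(20/3)-(10/3))/10² = 10/3 kN·m
  R_B = -6M₀ab/L³ = -6·10·(20/3)·(10/3)/10³ = -4/3 kN
  M_B = M₀a(2b-a)/L² = 10·(20/3)·(2·(10/3)-(20/3))/10² = 0 kN·m
Load 3 — applied couple M₀=20 kN·m at a=15/2 m (b=L-a=5/2):
  R_A = 6M₀ab/L³ = 6·20·(15/2)·(5/2)/10³ = 9/4 kN
  M_A = M₀b(2a-b)/L² = 20·(5/2)·(2·(15/2)-(5/2))/10² = 25/4 kN·m
  R_B = -6M₀ab/L³ = -6·20·(15/2)·(5/2)/10³ = -9/4 kN
  M_B = M₀a(2b-a)/L² = 20·(15/2)·(2·(5/2)-(15/2))/10² = -15/4 kN·m
Load 4 — triangular load w₀=4 kN/m (0→w₀ over full span):
  R_A = 3w₀L/20 = 3·4·10/20 = 6 kN
  M_A = w₀L²/30 = 4·10²/30 = 40/3 kN·m
  R_B = 7w₀L/20 = 7·4·10/20 = 14 kN
  M_B = -w₀L²/20 = -4·10²/20 = -20 kN·m
Superposition: R_A = 164/15 kN, M_A = 62/3 kN·m, R_B = 136/15 kN, M_B = -20 kN·m

R_A = 164/15 kN, M_A = 62/3 kN·m, R_B = 136/15 kN, M_B = -20 kN·m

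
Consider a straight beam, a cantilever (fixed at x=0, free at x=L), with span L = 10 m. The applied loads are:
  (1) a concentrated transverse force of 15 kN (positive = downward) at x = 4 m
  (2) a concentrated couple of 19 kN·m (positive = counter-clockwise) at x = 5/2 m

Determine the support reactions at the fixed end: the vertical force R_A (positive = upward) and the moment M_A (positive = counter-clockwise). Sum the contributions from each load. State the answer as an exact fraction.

Load 1 — point force P=15 kN at a=4 m (b=L-a=6):
  R_A = P = 15 kN
  M_A = Pa = 15·4 = 60 kN·m
Load 2 — applied couple M₀=19 kN·m at a=5/2 m (b=L-a=15/2):
  R_A = 0 kN
  M_A = -M₀ = -19 kN·m
Superposition: R_A = 15 kN, M_A = 41 kN·m

R_A = 15 kN, M_A = 41 kN·m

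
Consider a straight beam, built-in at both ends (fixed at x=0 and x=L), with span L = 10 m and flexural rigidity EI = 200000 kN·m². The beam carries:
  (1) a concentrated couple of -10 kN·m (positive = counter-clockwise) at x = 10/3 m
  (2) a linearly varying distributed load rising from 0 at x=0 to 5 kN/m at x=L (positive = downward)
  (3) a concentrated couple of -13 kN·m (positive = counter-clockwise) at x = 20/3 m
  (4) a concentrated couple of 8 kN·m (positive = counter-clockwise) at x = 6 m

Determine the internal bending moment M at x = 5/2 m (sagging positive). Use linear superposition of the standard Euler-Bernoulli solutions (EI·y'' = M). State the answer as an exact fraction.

Load 1 — applied couple M₀=-10 kN·m at a=10/3 m (b=L-a=20/3):
  M_1 = R_Ax - M_A  [x≤a] with R_A=-4/3, M_A=0 = (-4/3)·(5/2) - 0 = -10/3 kN·m
Load 2 — triangular load w₀=5 kN/m (0→w₀ over full span):
  M_2 = 3w₀Lx/20 - w₀L²/30 - w₀x³/(6L) = 3·5·10·(5/2)/20 - 5·10²/30 - 5·(5/2)³/(6·10) = 25/32 kN·m
Load 3 — applied couple M₀=-13 kN·m at a=20/3 m (b=L-a=10/3):
  M_3 = R_Ax - M_A  [x≤a] with R_A=-26/15, M_A=-13/3 = (-26/15)·(5/2) - (-13/3) = 0 kN·m
Load 4 — applied couple M₀=8 kN·m at a=6 m (b=L-a=4):
  M_4 = R_Ax - M_A  [x≤a] with R_A=144/125, M_A=64/25 = (144/125)·(5/2) - (64/25) = 8/25 kN·m
Superposition: M = Σ M_i = -5357/2400 kN·m ≈ -2.232083 kN·m

M(5/2) = -5357/2400 kN·m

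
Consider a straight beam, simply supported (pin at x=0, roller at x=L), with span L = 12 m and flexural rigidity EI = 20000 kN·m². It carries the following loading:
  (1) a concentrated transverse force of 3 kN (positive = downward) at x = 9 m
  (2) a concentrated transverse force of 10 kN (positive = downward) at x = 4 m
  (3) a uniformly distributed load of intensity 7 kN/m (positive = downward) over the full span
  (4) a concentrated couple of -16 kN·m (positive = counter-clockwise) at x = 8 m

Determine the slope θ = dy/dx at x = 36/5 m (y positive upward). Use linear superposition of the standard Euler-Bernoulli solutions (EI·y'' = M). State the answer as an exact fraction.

Load 1 — point force P=3 kN at a=9 m (b=L-a=3):
  θ_1 = -Pb(L²-b²-3x²)/(6LEI)  [x≤a] = -3·3·(12²-3²-3·(36/5)²)/(6·12·20000) = 513/4000000 rad
Load 2 — point force P=10 kN at a=4 m (b=L-a=8):
  θ_2 = -Pa(2L²-6Lx+3x²+a²)/(6LEI)  [x>a] = -10·4·(2·12²-6·12·(36/5)+3·(36/5)²+4²)/(6·12·20000) = 46/28125 rad
Load 3 — uniform load w=7 kN/m over full span:
  θ_3 = -w(L³-6Lx²+4x³)/(24EI) = -7·(12³-6·12·(36/5)²+4·(36/5)³)/(24·20000) = 2331/312500 rad
Load 4 — applied couple M₀=-16 kN·m at a=8 m (b=L-a=4):
  θ_4 = (M₀x²/(2L)+C₁)/EI  [x≤a] with C₁=M₀(3b²-L²)/(6L)=64/3 = ((-16)·(36/5)²/(2·12)+(64/3))/20000 = -31/46875 rad
Superposition: θ = Σ θ_i = 1541101/180000000 rad ≈ 0.008562 rad

θ(36/5) = 1541101/180000000 rad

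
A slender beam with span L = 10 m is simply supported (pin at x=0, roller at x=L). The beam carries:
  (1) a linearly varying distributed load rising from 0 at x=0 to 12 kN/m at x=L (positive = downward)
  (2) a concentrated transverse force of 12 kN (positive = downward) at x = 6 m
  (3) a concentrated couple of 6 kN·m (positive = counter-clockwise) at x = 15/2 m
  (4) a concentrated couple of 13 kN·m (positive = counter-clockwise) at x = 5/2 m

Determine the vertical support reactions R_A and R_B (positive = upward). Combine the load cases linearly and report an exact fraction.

R_A = 267/10 kN, R_B = 453/10 kN

Load 1 — triangular load w₀=12 kN/m (0→w₀ over full span):
  R_A = w₀L/6 = 12·10/6 = 20 kN
  R_B = w₀L/3 = 12·10/3 = 40 kN
Load 2 — point force P=12 kN at a=6 m (b=L-a=4):
  R_A = Pb/L = 12·4/10 = 24/5 kN
  R_B = Pa/L = 12·6/10 = 36/5 kN
Load 3 — applied couple M₀=6 kN·m at a=15/2 m (b=L-a=5/2):
  R_A = M₀/L = 6/10 = 3/5 kN
  R_B = -M₀/L = -6/10 = -3/5 kN
Load 4 — applied couple M₀=13 kN·m at a=5/2 m (b=L-a=15/2):
  R_A = M₀/L = 13/10 kN
  R_B = -M₀/L = -13/10 kN
Superposition: R_A = 267/10 kN, R_B = 453/10 kN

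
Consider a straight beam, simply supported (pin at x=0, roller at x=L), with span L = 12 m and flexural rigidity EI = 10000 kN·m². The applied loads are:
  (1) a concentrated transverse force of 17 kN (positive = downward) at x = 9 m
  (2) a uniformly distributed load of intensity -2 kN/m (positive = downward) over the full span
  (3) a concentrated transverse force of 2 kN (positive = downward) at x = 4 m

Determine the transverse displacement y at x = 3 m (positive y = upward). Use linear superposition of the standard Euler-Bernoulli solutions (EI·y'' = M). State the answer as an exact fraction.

y(3) = 209/30000 m

Load 1 — point force P=17 kN at a=9 m (b=L-a=3):
  y_1 = -Pbx(L²-b²-x²)/(6LEI)  [x≤a] = -17·3·3·(12²-3²-3²)/(6·12·10000) = -1071/40000 m
Load 2 — uniform load w=-2 kN/m over full span:
  y_2 = -wx(L³-2Lx²+x³)/(24EI) = -(-2)·3·(12³-2·12·3²+3³)/(24·10000) = 1539/40000 m
Load 3 — point force P=2 kN at a=4 m (b=L-a=8):
  y_3 = -Pbx(L²-b²-x²)/(6LEI)  [x≤a] = -2·8·3·(12²-8²-3²)/(6·12·10000) = -71/15000 m
Superposition: y = Σ y_i = 209/30000 m ≈ 0.006967 m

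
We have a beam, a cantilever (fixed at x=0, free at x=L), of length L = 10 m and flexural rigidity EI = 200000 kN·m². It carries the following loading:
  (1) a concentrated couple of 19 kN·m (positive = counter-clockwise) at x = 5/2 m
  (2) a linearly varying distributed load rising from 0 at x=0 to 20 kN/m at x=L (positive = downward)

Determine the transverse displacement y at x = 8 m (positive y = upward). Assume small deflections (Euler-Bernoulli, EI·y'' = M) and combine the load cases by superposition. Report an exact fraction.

Load 1 — applied couple M₀=19 kN·m at a=5/2 m (b=L-a=15/2):
  y_1 = M₀a(2x-a)/(2EI)  [x>a] = 19·(5/2)·(2·8-(5/2))/(2·200000) = 513/320000 m
Load 2 — triangular load w₀=20 kN/m (0→w₀ over full span):
  y_2 = (w₀Lx³/12-w₀L²x²/6-w₀x⁵/(120L))/EI = (20·10·8³/12-20·10²·8²/6-20·8⁵/(120·10))/200000 = -3128/46875 m
Superposition: y = Σ y_i = -1563061/24000000 m ≈ -0.065128 m

y(8) = -1563061/24000000 m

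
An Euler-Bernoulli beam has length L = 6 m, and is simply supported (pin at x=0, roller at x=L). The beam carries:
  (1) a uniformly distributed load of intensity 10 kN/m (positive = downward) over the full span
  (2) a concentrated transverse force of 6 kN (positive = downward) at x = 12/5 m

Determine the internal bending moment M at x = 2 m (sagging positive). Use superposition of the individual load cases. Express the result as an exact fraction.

Load 1 — uniform load w=10 kN/m over full span:
  M_1 = wx(L-x)/2 = 10·2·(6-2)/2 = 40 kN·m
Load 2 — point force P=6 kN at a=12/5 m (b=L-a=18/5):
  M_2 = Pbx/L  [x≤a] = 6·(18/5)·2/6 = 36/5 kN·m
Superposition: M = Σ M_i = 236/5 kN·m ≈ 47.200000 kN·m

M(2) = 236/5 kN·m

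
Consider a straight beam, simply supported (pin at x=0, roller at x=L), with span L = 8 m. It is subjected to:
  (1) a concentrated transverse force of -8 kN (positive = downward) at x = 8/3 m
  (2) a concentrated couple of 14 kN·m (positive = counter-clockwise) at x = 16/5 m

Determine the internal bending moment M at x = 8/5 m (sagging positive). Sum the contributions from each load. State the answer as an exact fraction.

Load 1 — point force P=-8 kN at a=8/3 m (b=L-a=16/3):
  M_1 = Pbx/L  [x≤a] = (-8)·(16/3)·(8/5)/8 = -128/15 kN·m
Load 2 — applied couple M₀=14 kN·m at a=16/5 m (b=L-a=24/5):
  M_2 = M₀x/L  [x≤a] = 14·(8/5)/8 = 14/5 kN·m
Superposition: M = Σ M_i = -86/15 kN·m ≈ -5.733333 kN·m

M(8/5) = -86/15 kN·m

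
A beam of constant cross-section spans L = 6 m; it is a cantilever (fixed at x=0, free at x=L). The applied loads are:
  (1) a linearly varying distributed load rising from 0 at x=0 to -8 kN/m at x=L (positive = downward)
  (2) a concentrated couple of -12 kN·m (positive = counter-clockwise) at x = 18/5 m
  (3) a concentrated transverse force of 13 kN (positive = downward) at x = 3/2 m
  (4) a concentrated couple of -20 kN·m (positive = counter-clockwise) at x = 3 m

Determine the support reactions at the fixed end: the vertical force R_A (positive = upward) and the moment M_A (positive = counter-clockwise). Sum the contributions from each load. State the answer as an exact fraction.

R_A = -11 kN, M_A = -89/2 kN·m

Load 1 — triangular load w₀=-8 kN/m (0→w₀ over full span):
  R_A = w₀L/2 = (-8)·6/2 = -24 kN
  M_A = w₀L²/3 = (-8)·6²/3 = -96 kN·m
Load 2 — applied couple M₀=-12 kN·m at a=18/5 m (b=L-a=12/5):
  R_A = 0 kN
  M_A = -M₀ = -(-12) = 12 kN·m
Load 3 — point force P=13 kN at a=3/2 m (b=L-a=9/2):
  R_A = P = 13 kN
  M_A = Pa = 13·(3/2) = 39/2 kN·m
Load 4 — applied couple M₀=-20 kN·m at a=3 m (b=L-a=3):
  R_A = 0 kN
  M_A = -M₀ = -(-20) = 20 kN·m
Superposition: R_A = -11 kN, M_A = -89/2 kN·m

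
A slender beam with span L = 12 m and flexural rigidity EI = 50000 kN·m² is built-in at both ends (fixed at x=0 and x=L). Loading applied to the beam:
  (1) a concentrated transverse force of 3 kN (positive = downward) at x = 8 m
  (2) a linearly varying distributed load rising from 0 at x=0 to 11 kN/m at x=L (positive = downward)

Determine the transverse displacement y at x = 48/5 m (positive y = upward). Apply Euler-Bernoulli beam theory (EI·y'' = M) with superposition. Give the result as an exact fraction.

Load 1 — point force P=3 kN at a=8 m (b=L-a=4):
  y_1 = -Pa²(L-x)²(3bL-(3b+a)(L-x))/(6L³EI)  [x>a] = -3·8²·(12-(48/5))²·(3·4·12-(3·4+8)·(12-(48/5)))/(6·12³·50000) = -16/78125 m
Load 2 — triangular load w₀=11 kN/m (0→w₀ over full span):
  y_2 = -w₀x²(L-x)²(x+2L)/(120LEI) = -11·(48/5)²·(12-(48/5))²·((48/5)+2·12)/(120·12·50000) = -133056/48828125 m
Superposition: y = Σ y_i = -143056/48828125 m ≈ -0.002930 m

y(48/5) = -143056/48828125 m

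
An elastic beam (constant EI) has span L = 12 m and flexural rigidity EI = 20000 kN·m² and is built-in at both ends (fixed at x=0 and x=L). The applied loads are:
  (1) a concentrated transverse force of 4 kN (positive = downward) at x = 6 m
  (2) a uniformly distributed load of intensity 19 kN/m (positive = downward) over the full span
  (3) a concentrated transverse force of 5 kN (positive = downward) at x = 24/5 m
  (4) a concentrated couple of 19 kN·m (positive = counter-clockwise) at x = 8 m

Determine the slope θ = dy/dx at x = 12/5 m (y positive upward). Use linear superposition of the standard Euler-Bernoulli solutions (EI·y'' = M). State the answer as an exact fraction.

θ(12/5) = -45597/3125000 rad

Load 1 — point force P=4 kN at a=6 m (b=L-a=6):
  θ_1 = -Pb²x(2aL-(3a+b)x)/(2L³EI)  [x≤a] = -4·6²·(12/5)·(2·6·12-(3·6+6)·(12/5))/(2·12³·20000) = -27/62500 rad
Load 2 — uniform load w=19 kN/m over full span:
  θ_2 = -wx(L-x)(L-2x)/(12EI) = -19·(12/5)·(12-(12/5))·(12-2·(12/5))/(12·20000) = -1026/78125 rad
Load 3 — point force P=5 kN at a=24/5 m (b=L-a=36/5):
  θ_3 = -Pb²x(2aL-(3a+b)x)/(2L³EI)  [x≤a] = -5·(36/5)²·(12/5)·(2·(24/5)·12-(3·(24/5)+(36/5))·(12/5))/(2·12³·20000) = -891/1562500 rad
Load 4 — applied couple M₀=19 kN·m at a=8 m (b=L-a=4):
  θ_4 = (R_Ax²/2 - M_Ax)/EI  [x≤a] with R_A=19/9, M_A=19/3 = ((19/9)·(12/5)²/2 - (19/3)·(12/5))/20000 = -57/125000 rad
Superposition: θ = Σ θ_i = -45597/3125000 rad ≈ -0.014591 rad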